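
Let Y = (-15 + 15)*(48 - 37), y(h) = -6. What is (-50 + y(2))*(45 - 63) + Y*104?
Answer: 1008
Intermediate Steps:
Y = 0 (Y = 0*11 = 0)
(-50 + y(2))*(45 - 63) + Y*104 = (-50 - 6)*(45 - 63) + 0*104 = -56*(-18) + 0 = 1008 + 0 = 1008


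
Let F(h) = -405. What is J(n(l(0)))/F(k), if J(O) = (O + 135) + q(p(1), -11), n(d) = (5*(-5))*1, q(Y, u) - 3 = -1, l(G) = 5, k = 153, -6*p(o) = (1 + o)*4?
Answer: -112/405 ≈ -0.27654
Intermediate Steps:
p(o) = -⅔ - 2*o/3 (p(o) = -(1 + o)*4/6 = -(4 + 4*o)/6 = -⅔ - 2*o/3)
q(Y, u) = 2 (q(Y, u) = 3 - 1 = 2)
n(d) = -25 (n(d) = -25*1 = -25)
J(O) = 137 + O (J(O) = (O + 135) + 2 = (135 + O) + 2 = 137 + O)
J(n(l(0)))/F(k) = (137 - 25)/(-405) = 112*(-1/405) = -112/405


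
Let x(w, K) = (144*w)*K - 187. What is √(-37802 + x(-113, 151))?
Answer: 3*I*√277229 ≈ 1579.6*I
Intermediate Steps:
x(w, K) = -187 + 144*K*w (x(w, K) = 144*K*w - 187 = -187 + 144*K*w)
√(-37802 + x(-113, 151)) = √(-37802 + (-187 + 144*151*(-113))) = √(-37802 + (-187 - 2457072)) = √(-37802 - 2457259) = √(-2495061) = 3*I*√277229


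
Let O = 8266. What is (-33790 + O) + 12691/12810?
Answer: -46707107/1830 ≈ -25523.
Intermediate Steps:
(-33790 + O) + 12691/12810 = (-33790 + 8266) + 12691/12810 = -25524 + 12691*(1/12810) = -25524 + 1813/1830 = -46707107/1830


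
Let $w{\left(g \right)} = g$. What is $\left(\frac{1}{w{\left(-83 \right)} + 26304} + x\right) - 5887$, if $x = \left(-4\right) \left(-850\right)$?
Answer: $- \frac{65211626}{26221} \approx -2487.0$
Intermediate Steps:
$x = 3400$
$\left(\frac{1}{w{\left(-83 \right)} + 26304} + x\right) - 5887 = \left(\frac{1}{-83 + 26304} + 3400\right) - 5887 = \left(\frac{1}{26221} + 3400\right) - 5887 = \frac{89151401}{26221} - 5887 = - \frac{65211626}{26221}$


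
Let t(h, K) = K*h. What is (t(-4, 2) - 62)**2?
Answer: 4900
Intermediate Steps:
(t(-4, 2) - 62)**2 = (2*(-4) - 62)**2 = (-8 - 62)**2 = (-70)**2 = 4900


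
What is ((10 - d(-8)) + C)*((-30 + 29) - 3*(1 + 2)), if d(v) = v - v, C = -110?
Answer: 1000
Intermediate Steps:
d(v) = 0
((10 - d(-8)) + C)*((-30 + 29) - 3*(1 + 2)) = ((10 - 1*0) - 110)*((-30 + 29) - 3*(1 + 2)) = ((10 + 0) - 110)*(-1 - 3*3) = (10 - 110)*(-1 - 9) = -100*(-10) = 1000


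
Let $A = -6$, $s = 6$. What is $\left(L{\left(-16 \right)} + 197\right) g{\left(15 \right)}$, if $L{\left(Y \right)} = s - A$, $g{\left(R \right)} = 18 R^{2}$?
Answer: $846450$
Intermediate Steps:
$L{\left(Y \right)} = 12$ ($L{\left(Y \right)} = 6 - -6 = 6 + 6 = 12$)
$\left(L{\left(-16 \right)} + 197\right) g{\left(15 \right)} = \left(12 + 197\right) 18 \cdot 15^{2} = 209 \cdot 18 \cdot 225 = 209 \cdot 4050 = 846450$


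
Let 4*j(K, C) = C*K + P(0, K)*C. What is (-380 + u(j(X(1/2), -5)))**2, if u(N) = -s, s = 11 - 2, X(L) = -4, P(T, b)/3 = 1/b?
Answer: 151321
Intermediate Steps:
P(T, b) = 3/b
s = 9
j(K, C) = C*K/4 + 3*C/(4*K) (j(K, C) = (C*K + (3/K)*C)/4 = (C*K + 3*C/K)/4 = C*K/4 + 3*C/(4*K))
u(N) = -9 (u(N) = -1*9 = -9)
(-380 + u(j(X(1/2), -5)))**2 = (-380 - 9)**2 = (-389)**2 = 151321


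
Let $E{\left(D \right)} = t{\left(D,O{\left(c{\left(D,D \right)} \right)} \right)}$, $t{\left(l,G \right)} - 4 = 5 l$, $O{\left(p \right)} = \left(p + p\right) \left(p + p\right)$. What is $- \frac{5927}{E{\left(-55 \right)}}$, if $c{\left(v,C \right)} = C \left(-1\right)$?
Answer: $\frac{5927}{271} \approx 21.871$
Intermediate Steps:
$c{\left(v,C \right)} = - C$
$O{\left(p \right)} = 4 p^{2}$ ($O{\left(p \right)} = 2 p 2 p = 4 p^{2}$)
$t{\left(l,G \right)} = 4 + 5 l$
$E{\left(D \right)} = 4 + 5 D$
$- \frac{5927}{E{\left(-55 \right)}} = - \frac{5927}{4 + 5 \left(-55\right)} = - \frac{5927}{4 - 275} = - \frac{5927}{-271} = \left(-5927\right) \left(- \frac{1}{271}\right) = \frac{5927}{271}$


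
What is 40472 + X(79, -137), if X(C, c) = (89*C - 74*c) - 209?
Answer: 57432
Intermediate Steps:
X(C, c) = -209 - 74*c + 89*C (X(C, c) = (-74*c + 89*C) - 209 = -209 - 74*c + 89*C)
40472 + X(79, -137) = 40472 + (-209 - 74*(-137) + 89*79) = 40472 + (-209 + 10138 + 7031) = 40472 + 16960 = 57432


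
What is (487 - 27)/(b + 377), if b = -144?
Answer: 460/233 ≈ 1.9742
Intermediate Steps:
(487 - 27)/(b + 377) = (487 - 27)/(-144 + 377) = 460/233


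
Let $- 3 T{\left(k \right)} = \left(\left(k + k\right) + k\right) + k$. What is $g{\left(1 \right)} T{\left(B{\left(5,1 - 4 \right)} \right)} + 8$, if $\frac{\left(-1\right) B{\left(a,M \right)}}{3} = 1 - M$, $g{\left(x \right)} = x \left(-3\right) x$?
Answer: $-40$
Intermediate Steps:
$g{\left(x \right)} = - 3 x^{2}$ ($g{\left(x \right)} = - 3 x x = - 3 x^{2}$)
$B{\left(a,M \right)} = -3 + 3 M$ ($B{\left(a,M \right)} = - 3 \left(1 - M\right) = -3 + 3 M$)
$T{\left(k \right)} = - \frac{4 k}{3}$ ($T{\left(k \right)} = - \frac{\left(\left(k + k\right) + k\right) + k}{3} = - \frac{\left(2 k + k\right) + k}{3} = - \frac{3 k + k}{3} = - \frac{4 k}{3}$)
$g{\left(1 \right)} T{\left(B{\left(5,1 - 4 \right)} \right)} + 8 = - 3 \cdot 1^{2} \left(- \frac{4 \left(-3 + 3 \left(1 - 4\right)\right)}{3}\right) + 8 = \left(-3\right) 1 \left(- \frac{4 \left(-3 + 3 \left(1 - 4\right)\right)}{3}\right) + 8 = - 3 \left(- \frac{4 \left(-3 + 3 \left(-3\right)\right)}{3}\right) + 8 = - 3 \left(- \frac{4 \left(-3 - 9\right)}{3}\right) + 8 = - 3 \left(\left(- \frac{4}{3}\right) \left(-12\right)\right) + 8 = \left(-3\right) 16 + 8 = -48 + 8 = -40$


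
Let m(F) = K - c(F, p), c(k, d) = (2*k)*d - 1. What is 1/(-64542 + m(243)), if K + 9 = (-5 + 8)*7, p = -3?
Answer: -1/63071 ≈ -1.5855e-5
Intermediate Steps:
c(k, d) = -1 + 2*d*k (c(k, d) = 2*d*k - 1 = -1 + 2*d*k)
K = 12 (K = -9 + (-5 + 8)*7 = -9 + 3*7 = -9 + 21 = 12)
m(F) = 13 + 6*F (m(F) = 12 - (-1 + 2*(-3)*F) = 12 - (-1 - 6*F) = 12 + (1 + 6*F) = 13 + 6*F)
1/(-64542 + m(243)) = 1/(-64542 + (13 + 6*243)) = 1/(-64542 + (13 + 1458)) = 1/(-64542 + 1471) = 1/(-63071) = -1/63071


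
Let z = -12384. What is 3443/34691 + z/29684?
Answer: -81852833/257441911 ≈ -0.31795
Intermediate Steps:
3443/34691 + z/29684 = 3443/34691 - 12384/29684 = 3443*(1/34691) - 12384*1/29684 = 3443/34691 - 3096/7421 = -81852833/257441911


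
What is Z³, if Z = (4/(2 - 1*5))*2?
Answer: -512/27 ≈ -18.963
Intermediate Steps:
Z = -8/3 (Z = (4/(2 - 5))*2 = (4/(-3))*2 = (4*(-⅓))*2 = -4/3*2 = -8/3 ≈ -2.6667)
Z³ = (-8/3)³ = -512/27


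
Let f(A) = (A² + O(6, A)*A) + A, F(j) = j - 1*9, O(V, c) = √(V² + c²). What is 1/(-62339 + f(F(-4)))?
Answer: -62183/3866690844 + 13*√205/3866690844 ≈ -1.6034e-5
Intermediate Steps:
F(j) = -9 + j (F(j) = j - 9 = -9 + j)
f(A) = A + A² + A*√(36 + A²) (f(A) = (A² + √(6² + A²)*A) + A = (A² + √(36 + A²)*A) + A = (A² + A*√(36 + A²)) + A = A + A² + A*√(36 + A²))
1/(-62339 + f(F(-4))) = 1/(-62339 + (-9 - 4)*(1 + (-9 - 4) + √(36 + (-9 - 4)²))) = 1/(-62339 - 13*(1 - 13 + √(36 + (-13)²))) = 1/(-62339 - 13*(1 - 13 + √(36 + 169))) = 1/(-62339 - 13*(1 - 13 + √205)) = 1/(-62339 - 13*(-12 + √205)) = 1/(-62339 + (156 - 13*√205)) = 1/(-62183 - 13*√205)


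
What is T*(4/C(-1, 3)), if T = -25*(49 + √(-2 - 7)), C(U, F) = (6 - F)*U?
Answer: 4900/3 + 100*I ≈ 1633.3 + 100.0*I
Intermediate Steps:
C(U, F) = U*(6 - F)
T = -1225 - 75*I (T = -25*(49 + √(-9)) = -25*(49 + 3*I) = -1225 - 75*I ≈ -1225.0 - 75.0*I)
T*(4/C(-1, 3)) = (-1225 - 75*I)*(4/((-(6 - 1*3)))) = (-1225 - 75*I)*(4/((-(6 - 3)))) = (-1225 - 75*I)*(4/((-1*3))) = (-1225 - 75*I)*(4/(-3)) = (-1225 - 75*I)*(4*(-⅓)) = (-1225 - 75*I)*(-4/3) = 4900/3 + 100*I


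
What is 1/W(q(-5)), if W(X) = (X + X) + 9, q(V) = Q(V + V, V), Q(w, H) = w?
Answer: -1/11 ≈ -0.090909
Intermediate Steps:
q(V) = 2*V (q(V) = V + V = 2*V)
W(X) = 9 + 2*X (W(X) = 2*X + 9 = 9 + 2*X)
1/W(q(-5)) = 1/(9 + 2*(2*(-5))) = 1/(9 + 2*(-10)) = 1/(9 - 20) = 1/(-11) = -1/11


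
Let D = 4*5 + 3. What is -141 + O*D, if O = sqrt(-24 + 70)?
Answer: -141 + 23*sqrt(46) ≈ 14.994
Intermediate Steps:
O = sqrt(46) ≈ 6.7823
D = 23 (D = 20 + 3 = 23)
-141 + O*D = -141 + sqrt(46)*23 = -141 + 23*sqrt(46)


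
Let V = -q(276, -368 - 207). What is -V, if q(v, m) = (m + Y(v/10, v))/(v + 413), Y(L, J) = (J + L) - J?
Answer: -2737/3445 ≈ -0.79449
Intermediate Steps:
Y(L, J) = L
q(v, m) = (m + v/10)/(413 + v) (q(v, m) = (m + v/10)/(v + 413) = (m + v*(⅒))/(413 + v) = (m + v/10)/(413 + v))
V = 2737/3445 (V = -((-368 - 207) + (⅒)*276)/(413 + 276) = -(-575 + 138/5)/689 = -(-2737)/(689*5) = -1*(-2737/3445) = 2737/3445 ≈ 0.79449)
-V = -1*2737/3445 = -2737/3445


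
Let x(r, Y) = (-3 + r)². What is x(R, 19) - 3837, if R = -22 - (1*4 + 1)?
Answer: -2937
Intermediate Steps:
R = -27 (R = -22 - (4 + 1) = -22 - 1*5 = -22 - 5 = -27)
x(R, 19) - 3837 = (-3 - 27)² - 3837 = (-30)² - 3837 = 900 - 3837 = -2937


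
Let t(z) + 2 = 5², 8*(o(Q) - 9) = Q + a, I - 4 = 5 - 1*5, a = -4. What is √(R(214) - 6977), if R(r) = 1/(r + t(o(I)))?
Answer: 2*I*√97972719/237 ≈ 83.528*I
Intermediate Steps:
I = 4 (I = 4 + (5 - 1*5) = 4 + (5 - 5) = 4 + 0 = 4)
o(Q) = 17/2 + Q/8 (o(Q) = 9 + (Q - 4)/8 = 9 + (-4 + Q)/8 = 9 + (-½ + Q/8) = 17/2 + Q/8)
t(z) = 23 (t(z) = -2 + 5² = -2 + 25 = 23)
R(r) = 1/(23 + r) (R(r) = 1/(r + 23) = 1/(23 + r))
√(R(214) - 6977) = √(1/(23 + 214) - 6977) = √(1/237 - 6977) = √(-1653548/237) = 2*I*√97972719/237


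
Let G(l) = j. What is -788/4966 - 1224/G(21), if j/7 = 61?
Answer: -3207430/1060241 ≈ -3.0252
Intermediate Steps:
j = 427 (j = 7*61 = 427)
G(l) = 427
-788/4966 - 1224/G(21) = -788/4966 - 1224/427 = -788*1/4966 - 1224*1/427 = -394/2483 - 1224/427 = -3207430/1060241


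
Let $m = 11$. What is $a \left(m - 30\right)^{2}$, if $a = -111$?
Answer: $-40071$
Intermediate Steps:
$a \left(m - 30\right)^{2} = - 111 \left(11 - 30\right)^{2} = - 111 \left(-19\right)^{2} = \left(-111\right) 361 = -40071$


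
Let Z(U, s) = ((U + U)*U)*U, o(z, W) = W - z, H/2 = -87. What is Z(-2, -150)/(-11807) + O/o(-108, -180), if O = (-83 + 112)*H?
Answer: 9929879/141684 ≈ 70.085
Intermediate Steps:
H = -174 (H = 2*(-87) = -174)
Z(U, s) = 2*U**3 (Z(U, s) = ((2*U)*U)*U = (2*U**2)*U = 2*U**3)
O = -5046 (O = (-83 + 112)*(-174) = 29*(-174) = -5046)
Z(-2, -150)/(-11807) + O/o(-108, -180) = (2*(-2)**3)/(-11807) - 5046/(-180 - 1*(-108)) = (2*(-8))*(-1/11807) - 5046/(-180 + 108) = -16*(-1/11807) - 5046/(-72) = 16/11807 - 5046*(-1/72) = 16/11807 + 841/12 = 9929879/141684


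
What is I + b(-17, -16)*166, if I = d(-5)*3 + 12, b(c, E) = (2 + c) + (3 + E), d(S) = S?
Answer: -4651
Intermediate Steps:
b(c, E) = 5 + E + c
I = -3 (I = -5*3 + 12 = -15 + 12 = -3)
I + b(-17, -16)*166 = -3 + (5 - 16 - 17)*166 = -3 - 28*166 = -3 - 4648 = -4651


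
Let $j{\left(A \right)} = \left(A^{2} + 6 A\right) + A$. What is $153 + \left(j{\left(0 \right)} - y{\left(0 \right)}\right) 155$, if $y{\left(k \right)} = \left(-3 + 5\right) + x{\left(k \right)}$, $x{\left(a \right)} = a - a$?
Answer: $-157$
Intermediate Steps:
$x{\left(a \right)} = 0$
$j{\left(A \right)} = A^{2} + 7 A$
$y{\left(k \right)} = 2$ ($y{\left(k \right)} = \left(-3 + 5\right) + 0 = 2 + 0 = 2$)
$153 + \left(j{\left(0 \right)} - y{\left(0 \right)}\right) 155 = 153 + \left(0 \left(7 + 0\right) - 2\right) 155 = 153 + \left(0 \cdot 7 - 2\right) 155 = 153 + \left(0 - 2\right) 155 = 153 - 310 = -157$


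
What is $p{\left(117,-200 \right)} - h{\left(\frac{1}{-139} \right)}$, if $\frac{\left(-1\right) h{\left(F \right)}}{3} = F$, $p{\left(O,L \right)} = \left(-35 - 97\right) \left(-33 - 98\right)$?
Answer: $\frac{2403585}{139} \approx 17292.0$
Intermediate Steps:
$p{\left(O,L \right)} = 17292$ ($p{\left(O,L \right)} = \left(-132\right) \left(-131\right) = 17292$)
$h{\left(F \right)} = - 3 F$
$p{\left(117,-200 \right)} - h{\left(\frac{1}{-139} \right)} = 17292 - - \frac{3}{-139} = 17292 - \left(-3\right) \left(- \frac{1}{139}\right) = 17292 - \frac{3}{139} = \frac{2403585}{139}$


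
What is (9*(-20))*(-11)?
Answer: 1980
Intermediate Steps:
(9*(-20))*(-11) = -180*(-11) = 1980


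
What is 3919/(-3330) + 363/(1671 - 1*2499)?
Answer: -247429/153180 ≈ -1.6153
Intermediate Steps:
3919/(-3330) + 363/(1671 - 1*2499) = 3919*(-1/3330) + 363/(1671 - 2499) = -3919/3330 + 363/(-828) = -3919/3330 + 363*(-1/828) = -3919/3330 - 121/276 = -247429/153180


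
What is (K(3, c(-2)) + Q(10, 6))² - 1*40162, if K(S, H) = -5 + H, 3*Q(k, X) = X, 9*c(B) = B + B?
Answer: -3252161/81 ≈ -40150.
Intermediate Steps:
c(B) = 2*B/9 (c(B) = (B + B)/9 = (2*B)/9 = 2*B/9)
Q(k, X) = X/3
(K(3, c(-2)) + Q(10, 6))² - 1*40162 = ((-5 + (2/9)*(-2)) + (⅓)*6)² - 1*40162 = ((-5 - 4/9) + 2)² - 40162 = (-49/9 + 2)² - 40162 = (-31/9)² - 40162 = 961/81 - 40162 = -3252161/81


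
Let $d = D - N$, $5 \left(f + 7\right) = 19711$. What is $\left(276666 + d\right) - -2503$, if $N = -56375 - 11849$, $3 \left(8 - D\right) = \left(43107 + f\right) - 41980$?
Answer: $\frac{1728568}{5} \approx 3.4571 \cdot 10^{5}$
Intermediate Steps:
$f = \frac{19676}{5}$ ($f = -7 + \frac{1}{5} \cdot 19711 = -7 + \frac{19711}{5} = \frac{19676}{5} \approx 3935.2$)
$D = - \frac{8397}{5}$ ($D = 8 - \frac{\left(43107 + \frac{19676}{5}\right) - 41980}{3} = 8 - \frac{\frac{235211}{5} - 41980}{3} = 8 - \frac{8437}{5} = - \frac{8397}{5} \approx -1679.4$)
$N = -68224$ ($N = -56375 - 11849 = -68224$)
$d = \frac{332723}{5}$ ($d = - \frac{8397}{5} - -68224 = - \frac{8397}{5} + 68224 = \frac{332723}{5} \approx 66545.0$)
$\left(276666 + d\right) - -2503 = \left(276666 + \frac{332723}{5}\right) - -2503 = \frac{1716053}{5} + 2503 = \frac{1728568}{5}$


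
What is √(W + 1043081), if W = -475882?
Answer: √567199 ≈ 753.13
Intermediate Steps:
√(W + 1043081) = √(-475882 + 1043081) = √567199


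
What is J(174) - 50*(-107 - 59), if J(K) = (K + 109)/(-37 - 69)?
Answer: 879517/106 ≈ 8297.3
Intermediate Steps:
J(K) = -109/106 - K/106 (J(K) = (109 + K)/(-106) = (109 + K)*(-1/106) = -109/106 - K/106)
J(174) - 50*(-107 - 59) = (-109/106 - 1/106*174) - 50*(-107 - 59) = (-109/106 - 87/53) - 50*(-166) = -283/106 - 1*(-8300) = -283/106 + 8300 = 879517/106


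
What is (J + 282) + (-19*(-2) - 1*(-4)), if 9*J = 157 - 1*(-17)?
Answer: 1030/3 ≈ 343.33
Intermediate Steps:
J = 58/3 (J = (157 - 1*(-17))/9 = (157 + 17)/9 = (⅑)*174 = 58/3 ≈ 19.333)
(J + 282) + (-19*(-2) - 1*(-4)) = (58/3 + 282) + (-19*(-2) - 1*(-4)) = 904/3 + (38 + 4) = 904/3 + 42 = 1030/3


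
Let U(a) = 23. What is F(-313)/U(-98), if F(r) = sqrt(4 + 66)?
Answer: sqrt(70)/23 ≈ 0.36377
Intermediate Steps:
F(r) = sqrt(70)
F(-313)/U(-98) = sqrt(70)/23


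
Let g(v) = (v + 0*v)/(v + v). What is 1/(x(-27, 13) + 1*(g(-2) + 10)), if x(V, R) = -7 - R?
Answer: -2/19 ≈ -0.10526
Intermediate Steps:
g(v) = 1/2 (g(v) = (v + 0)/((2*v)) = v*(1/(2*v)) = 1/2)
1/(x(-27, 13) + 1*(g(-2) + 10)) = 1/((-7 - 1*13) + 1*(1/2 + 10)) = 1/((-7 - 13) + 1*(21/2)) = 1/(-20 + 21/2) = 1/(-19/2) = -2/19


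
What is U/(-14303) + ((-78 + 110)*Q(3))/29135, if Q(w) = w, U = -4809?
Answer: 141483303/416717905 ≈ 0.33952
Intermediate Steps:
U/(-14303) + ((-78 + 110)*Q(3))/29135 = -4809/(-14303) + ((-78 + 110)*3)/29135 = -4809*(-1/14303) + (32*3)*(1/29135) = 4809/14303 + 96*(1/29135) = 4809/14303 + 96/29135 = 141483303/416717905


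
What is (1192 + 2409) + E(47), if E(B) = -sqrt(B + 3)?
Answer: 3601 - 5*sqrt(2) ≈ 3593.9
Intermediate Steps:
E(B) = -sqrt(3 + B)
(1192 + 2409) + E(47) = (1192 + 2409) - sqrt(3 + 47) = 3601 - sqrt(50) = 3601 - 5*sqrt(2)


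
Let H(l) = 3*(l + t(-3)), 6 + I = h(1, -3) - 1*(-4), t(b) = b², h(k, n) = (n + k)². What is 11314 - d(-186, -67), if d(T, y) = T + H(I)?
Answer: 11467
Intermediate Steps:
h(k, n) = (k + n)²
I = 2 (I = -6 + ((1 - 3)² - 1*(-4)) = -6 + ((-2)² + 4) = -6 + (4 + 4) = -6 + 8 = 2)
H(l) = 27 + 3*l (H(l) = 3*(l + (-3)²) = 3*(l + 9) = 3*(9 + l) = 27 + 3*l)
d(T, y) = 33 + T (d(T, y) = T + (27 + 3*2) = T + (27 + 6) = T + 33 = 33 + T)
11314 - d(-186, -67) = 11314 - (33 - 186) = 11314 - 1*(-153) = 11314 + 153 = 11467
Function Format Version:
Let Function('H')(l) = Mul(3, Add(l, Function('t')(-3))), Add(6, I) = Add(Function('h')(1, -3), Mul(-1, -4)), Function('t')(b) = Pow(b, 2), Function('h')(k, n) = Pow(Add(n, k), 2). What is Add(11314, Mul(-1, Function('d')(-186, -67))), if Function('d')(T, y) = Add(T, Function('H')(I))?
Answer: 11467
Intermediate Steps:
Function('h')(k, n) = Pow(Add(k, n), 2)
I = 2 (I = Add(-6, Add(Pow(Add(1, -3), 2), Mul(-1, -4))) = Add(-6, Add(Pow(-2, 2), 4)) = Add(-6, Add(4, 4)) = Add(-6, 8) = 2)
Function('H')(l) = Add(27, Mul(3, l)) (Function('H')(l) = Mul(3, Add(l, Pow(-3, 2))) = Mul(3, Add(l, 9)) = Mul(3, Add(9, l)) = Add(27, Mul(3, l)))
Function('d')(T, y) = Add(33, T) (Function('d')(T, y) = Add(T, Add(27, Mul(3, 2))) = Add(T, Add(27, 6)) = Add(T, 33) = Add(33, T))
Add(11314, Mul(-1, Function('d')(-186, -67))) = Add(11314, Mul(-1, Add(33, -186))) = Add(11314, Mul(-1, -153)) = Add(11314, 153) = 11467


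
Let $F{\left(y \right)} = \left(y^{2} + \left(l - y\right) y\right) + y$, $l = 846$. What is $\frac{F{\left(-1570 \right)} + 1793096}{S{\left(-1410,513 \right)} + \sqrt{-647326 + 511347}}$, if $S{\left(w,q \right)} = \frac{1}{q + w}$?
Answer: $- \frac{207792741}{54704963606} - \frac{186390088677 i \sqrt{135979}}{54704963606} \approx -0.0037984 - 1256.4 i$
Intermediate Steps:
$F{\left(y \right)} = y + y^{2} + y \left(846 - y\right)$ ($F{\left(y \right)} = \left(y^{2} + \left(846 - y\right) y\right) + y = \left(y^{2} + y \left(846 - y\right)\right) + y = y + y^{2} + y \left(846 - y\right)$)
$\frac{F{\left(-1570 \right)} + 1793096}{S{\left(-1410,513 \right)} + \sqrt{-647326 + 511347}} = \frac{847 \left(-1570\right) + 1793096}{\frac{1}{513 - 1410} + \sqrt{-647326 + 511347}} = \frac{-1329790 + 1793096}{\frac{1}{-897} + \sqrt{-135979}} = \frac{463306}{- \frac{1}{897} + i \sqrt{135979}}$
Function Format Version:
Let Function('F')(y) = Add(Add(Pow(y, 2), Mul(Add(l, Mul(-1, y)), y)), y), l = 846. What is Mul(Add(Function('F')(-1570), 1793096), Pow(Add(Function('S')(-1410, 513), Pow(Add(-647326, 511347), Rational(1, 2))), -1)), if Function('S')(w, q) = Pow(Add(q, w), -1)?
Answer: Add(Rational(-207792741, 54704963606), Mul(Rational(-186390088677, 54704963606), I, Pow(135979, Rational(1, 2)))) ≈ Add(-0.0037984, Mul(-1256.4, I))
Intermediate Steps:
Function('F')(y) = Add(y, Pow(y, 2), Mul(y, Add(846, Mul(-1, y)))) (Function('F')(y) = Add(Add(Pow(y, 2), Mul(Add(846, Mul(-1, y)), y)), y) = Add(Add(Pow(y, 2), Mul(y, Add(846, Mul(-1, y)))), y) = Add(y, Pow(y, 2), Mul(y, Add(846, Mul(-1, y)))))
Mul(Add(Function('F')(-1570), 1793096), Pow(Add(Function('S')(-1410, 513), Pow(Add(-647326, 511347), Rational(1, 2))), -1)) = Mul(Add(Mul(847, -1570), 1793096), Pow(Add(Pow(Add(513, -1410), -1), Pow(Add(-647326, 511347), Rational(1, 2))), -1)) = Mul(Add(-1329790, 1793096), Pow(Add(Pow(-897, -1), Pow(-135979, Rational(1, 2))), -1)) = Mul(463306, Pow(Add(Rational(-1, 897), Mul(I, Pow(135979, Rational(1, 2)))), -1))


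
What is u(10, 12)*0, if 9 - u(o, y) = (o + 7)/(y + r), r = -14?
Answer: 0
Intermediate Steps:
u(o, y) = 9 - (7 + o)/(-14 + y) (u(o, y) = 9 - (o + 7)/(y - 14) = 9 - (7 + o)/(-14 + y))
u(10, 12)*0 = ((-133 - 1*10 + 9*12)/(-14 + 12))*0 = ((-133 - 10 + 108)/(-2))*0 = -1/2*(-35)*0 = (35/2)*0 = 0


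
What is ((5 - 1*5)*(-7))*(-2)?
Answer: 0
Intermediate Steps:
((5 - 1*5)*(-7))*(-2) = ((5 - 5)*(-7))*(-2) = (0*(-7))*(-2) = 0*(-2) = 0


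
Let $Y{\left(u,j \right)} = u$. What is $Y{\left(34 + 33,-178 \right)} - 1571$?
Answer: $-1504$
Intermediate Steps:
$Y{\left(34 + 33,-178 \right)} - 1571 = \left(34 + 33\right) - 1571 = 67 - 1571 = -1504$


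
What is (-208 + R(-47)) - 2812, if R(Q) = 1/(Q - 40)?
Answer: -262741/87 ≈ -3020.0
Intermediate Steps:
R(Q) = 1/(-40 + Q)
(-208 + R(-47)) - 2812 = (-208 + 1/(-40 - 47)) - 2812 = (-208 + 1/(-87)) - 2812 = (-208 - 1/87) - 2812 = -18097/87 - 2812 = -262741/87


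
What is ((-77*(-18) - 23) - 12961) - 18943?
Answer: -30541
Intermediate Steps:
((-77*(-18) - 23) - 12961) - 18943 = ((1386 - 23) - 12961) - 18943 = (1363 - 12961) - 18943 = -11598 - 18943 = -30541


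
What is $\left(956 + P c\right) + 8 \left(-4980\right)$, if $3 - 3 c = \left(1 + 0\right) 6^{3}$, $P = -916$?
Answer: $26152$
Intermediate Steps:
$c = -71$ ($c = 1 - \frac{\left(1 + 0\right) 6^{3}}{3} = 1 - \frac{1 \cdot 216}{3} = 1 - 72 = -71$)
$\left(956 + P c\right) + 8 \left(-4980\right) = \left(956 - -65036\right) + 8 \left(-4980\right) = \left(956 + 65036\right) - 39840 = 65992 - 39840 = 26152$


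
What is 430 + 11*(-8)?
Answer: 342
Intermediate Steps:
430 + 11*(-8) = 430 - 88 = 342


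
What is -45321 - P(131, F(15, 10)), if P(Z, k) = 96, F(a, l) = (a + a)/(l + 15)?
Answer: -45417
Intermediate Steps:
F(a, l) = 2*a/(15 + l) (F(a, l) = (2*a)/(15 + l) = 2*a/(15 + l))
-45321 - P(131, F(15, 10)) = -45321 - 1*96 = -45321 - 96 = -45417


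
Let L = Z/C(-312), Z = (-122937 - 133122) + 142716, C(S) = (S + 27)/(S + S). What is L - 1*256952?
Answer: -47985784/95 ≈ -5.0511e+5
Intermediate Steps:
C(S) = (27 + S)/(2*S) (C(S) = (27 + S)/((2*S)) = (27 + S)*(1/(2*S)) = (27 + S)/(2*S))
Z = -113343 (Z = -256059 + 142716 = -113343)
L = -23575344/95 (L = -113343*(-624/(27 - 312)) = -113343/((½)*(-1/312)*(-285)) = -113343/95/208 = -113343*208/95 = -23575344/95 ≈ -2.4816e+5)
L - 1*256952 = -23575344/95 - 1*256952 = -23575344/95 - 256952 = -47985784/95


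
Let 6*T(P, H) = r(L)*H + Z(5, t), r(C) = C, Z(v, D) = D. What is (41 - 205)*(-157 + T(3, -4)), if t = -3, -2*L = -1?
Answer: 77654/3 ≈ 25885.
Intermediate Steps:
L = 1/2 (L = -1/2*(-1) = 1/2 ≈ 0.50000)
T(P, H) = -1/2 + H/12 (T(P, H) = (H/2 - 3)/6 = (-3 + H/2)/6 = -1/2 + H/12)
(41 - 205)*(-157 + T(3, -4)) = (41 - 205)*(-157 + (-1/2 + (1/12)*(-4))) = -164*(-157 + (-1/2 - 1/3)) = -164*(-157 - 5/6) = -164*(-947/6) = 77654/3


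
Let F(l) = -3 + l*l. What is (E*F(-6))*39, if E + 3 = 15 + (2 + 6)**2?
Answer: 97812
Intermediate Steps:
F(l) = -3 + l**2
E = 76 (E = -3 + (15 + (2 + 6)**2) = -3 + (15 + 8**2) = -3 + (15 + 64) = -3 + 79 = 76)
(E*F(-6))*39 = (76*(-3 + (-6)**2))*39 = (76*(-3 + 36))*39 = (76*33)*39 = 2508*39 = 97812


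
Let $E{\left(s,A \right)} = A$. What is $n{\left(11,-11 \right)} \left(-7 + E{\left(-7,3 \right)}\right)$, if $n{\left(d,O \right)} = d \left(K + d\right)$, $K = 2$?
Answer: $-572$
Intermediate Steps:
$n{\left(d,O \right)} = d \left(2 + d\right)$
$n{\left(11,-11 \right)} \left(-7 + E{\left(-7,3 \right)}\right) = 11 \left(2 + 11\right) \left(-7 + 3\right) = 11 \cdot 13 \left(-4\right) = 143 \left(-4\right) = -572$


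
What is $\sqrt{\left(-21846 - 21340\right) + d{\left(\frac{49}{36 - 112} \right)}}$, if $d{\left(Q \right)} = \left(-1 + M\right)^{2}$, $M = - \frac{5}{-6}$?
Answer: $\frac{i \sqrt{1554695}}{6} \approx 207.81 i$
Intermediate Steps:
$M = \frac{5}{6}$ ($M = \left(-5\right) \left(- \frac{1}{6}\right) = \frac{5}{6} \approx 0.83333$)
$d{\left(Q \right)} = \frac{1}{36}$ ($d{\left(Q \right)} = \left(-1 + \frac{5}{6}\right)^{2} = \left(- \frac{1}{6}\right)^{2} = \frac{1}{36}$)
$\sqrt{\left(-21846 - 21340\right) + d{\left(\frac{49}{36 - 112} \right)}} = \sqrt{\left(-21846 - 21340\right) + \frac{1}{36}} = \sqrt{-43186 + \frac{1}{36}} = \sqrt{- \frac{1554695}{36}} = \frac{i \sqrt{1554695}}{6}$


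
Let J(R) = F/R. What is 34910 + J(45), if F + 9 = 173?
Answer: 1571114/45 ≈ 34914.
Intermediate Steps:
F = 164 (F = -9 + 173 = 164)
J(R) = 164/R
34910 + J(45) = 34910 + 164/45 = 1571114/45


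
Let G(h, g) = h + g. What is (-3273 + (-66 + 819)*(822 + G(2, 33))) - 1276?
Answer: 640772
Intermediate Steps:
G(h, g) = g + h
(-3273 + (-66 + 819)*(822 + G(2, 33))) - 1276 = (-3273 + (-66 + 819)*(822 + (33 + 2))) - 1276 = (-3273 + 753*(822 + 35)) - 1276 = (-3273 + 753*857) - 1276 = (-3273 + 645321) - 1276 = 642048 - 1276 = 640772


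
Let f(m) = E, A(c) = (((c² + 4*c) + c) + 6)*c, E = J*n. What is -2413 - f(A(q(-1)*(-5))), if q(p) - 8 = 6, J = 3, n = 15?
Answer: -2458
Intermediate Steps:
q(p) = 14 (q(p) = 8 + 6 = 14)
E = 45 (E = 3*15 = 45)
A(c) = c*(6 + c² + 5*c) (A(c) = ((c² + 5*c) + 6)*c = (6 + c² + 5*c)*c = c*(6 + c² + 5*c))
f(m) = 45
-2413 - f(A(q(-1)*(-5))) = -2413 - 1*45 = -2413 - 45 = -2458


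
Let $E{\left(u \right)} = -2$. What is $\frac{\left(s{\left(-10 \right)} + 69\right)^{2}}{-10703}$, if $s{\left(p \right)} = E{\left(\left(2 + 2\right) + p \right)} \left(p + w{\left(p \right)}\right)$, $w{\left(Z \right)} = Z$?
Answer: $- \frac{11881}{10703} \approx -1.1101$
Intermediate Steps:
$s{\left(p \right)} = - 4 p$ ($s{\left(p \right)} = - 2 \left(p + p\right) = - 2 \cdot 2 p = - 4 p$)
$\frac{\left(s{\left(-10 \right)} + 69\right)^{2}}{-10703} = \frac{\left(\left(-4\right) \left(-10\right) + 69\right)^{2}}{-10703} = \left(40 + 69\right)^{2} \left(- \frac{1}{10703}\right) = 109^{2} \left(- \frac{1}{10703}\right) = 11881 \left(- \frac{1}{10703}\right) = - \frac{11881}{10703}$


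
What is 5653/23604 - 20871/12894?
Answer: -9994031/7246428 ≈ -1.3792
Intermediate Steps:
5653/23604 - 20871/12894 = 5653*(1/23604) - 20871*1/12894 = 5653/23604 - 6957/4298 = -9994031/7246428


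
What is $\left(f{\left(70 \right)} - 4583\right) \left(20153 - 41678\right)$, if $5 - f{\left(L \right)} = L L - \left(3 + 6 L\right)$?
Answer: $194908875$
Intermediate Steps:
$f{\left(L \right)} = 8 - L^{2} + 6 L$ ($f{\left(L \right)} = 5 - \left(L L - \left(3 + 6 L\right)\right) = 5 - \left(L^{2} - \left(3 + 6 L\right)\right) = 5 - \left(-3 + L^{2} - 6 L\right) = 5 + \left(3 - L^{2} + 6 L\right) = 8 - L^{2} + 6 L$)
$\left(f{\left(70 \right)} - 4583\right) \left(20153 - 41678\right) = \left(\left(8 - 70^{2} + 6 \cdot 70\right) - 4583\right) \left(20153 - 41678\right) = \left(\left(8 - 4900 + 420\right) - 4583\right) \left(-21525\right) = \left(-4472 - 4583\right) \left(-21525\right) = \left(-9055\right) \left(-21525\right) = 194908875$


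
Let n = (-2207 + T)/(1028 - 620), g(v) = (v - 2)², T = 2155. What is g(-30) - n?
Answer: 104461/102 ≈ 1024.1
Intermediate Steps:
g(v) = (-2 + v)²
n = -13/102 (n = (-2207 + 2155)/(1028 - 620) = -52/408 = -52*1/408 = -13/102 ≈ -0.12745)
g(-30) - n = (-2 - 30)² - 1*(-13/102) = (-32)² + 13/102 = 1024 + 13/102 = 104461/102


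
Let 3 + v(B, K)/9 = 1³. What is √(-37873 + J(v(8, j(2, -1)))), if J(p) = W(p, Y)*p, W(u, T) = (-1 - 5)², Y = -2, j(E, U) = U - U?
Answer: I*√38521 ≈ 196.27*I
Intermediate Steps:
j(E, U) = 0
v(B, K) = -18 (v(B, K) = -27 + 9*1³ = -27 + 9*1 = -27 + 9 = -18)
W(u, T) = 36 (W(u, T) = (-6)² = 36)
J(p) = 36*p
√(-37873 + J(v(8, j(2, -1)))) = √(-37873 + 36*(-18)) = √(-37873 - 648) = √(-38521) = I*√38521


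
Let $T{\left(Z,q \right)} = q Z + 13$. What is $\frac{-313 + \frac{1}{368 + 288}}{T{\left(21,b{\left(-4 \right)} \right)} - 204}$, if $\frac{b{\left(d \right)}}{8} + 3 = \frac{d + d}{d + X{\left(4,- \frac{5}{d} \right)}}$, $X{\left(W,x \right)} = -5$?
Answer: $\frac{615981}{1073872} \approx 0.57361$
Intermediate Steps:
$b{\left(d \right)} = -24 + \frac{16 d}{-5 + d}$ ($b{\left(d \right)} = -24 + 8 \frac{d + d}{d - 5} = -24 + 8 \frac{2 d}{-5 + d} = -24 + \frac{16 d}{-5 + d}$)
$T{\left(Z,q \right)} = 13 + Z q$ ($T{\left(Z,q \right)} = Z q + 13 = 13 + Z q$)
$\frac{-313 + \frac{1}{368 + 288}}{T{\left(21,b{\left(-4 \right)} \right)} - 204} = \frac{-313 + \frac{1}{368 + 288}}{\left(13 + 21 \frac{8 \left(15 - -4\right)}{-5 - 4}\right) - 204} = \frac{-313 + \frac{1}{656}}{\left(13 + 21 \frac{8 \left(15 + 4\right)}{-9}\right) - 204} = \frac{-313 + \frac{1}{656}}{\left(13 + 21 \cdot 8 \left(- \frac{1}{9}\right) 19\right) - 204} = - \frac{205327}{656 \left(\left(13 + 21 \left(- \frac{152}{9}\right)\right) - 204\right)} = - \frac{205327}{656 \left(\left(13 - \frac{1064}{3}\right) - 204\right)} = - \frac{205327}{656 \left(- \frac{1025}{3} - 204\right)} = - \frac{205327}{656 \left(- \frac{1637}{3}\right)} = \left(- \frac{205327}{656}\right) \left(- \frac{3}{1637}\right) = \frac{615981}{1073872}$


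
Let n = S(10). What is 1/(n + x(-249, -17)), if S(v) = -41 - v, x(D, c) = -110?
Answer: -1/161 ≈ -0.0062112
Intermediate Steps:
n = -51 (n = -41 - 1*10 = -41 - 10 = -51)
1/(n + x(-249, -17)) = 1/(-51 - 110) = 1/(-161) = -1/161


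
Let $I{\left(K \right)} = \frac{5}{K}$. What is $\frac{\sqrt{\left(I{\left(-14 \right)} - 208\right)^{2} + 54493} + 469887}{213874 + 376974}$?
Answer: $\frac{469887}{590848} + \frac{\sqrt{19189517}}{8271872} \approx 0.7958$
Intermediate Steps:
$\frac{\sqrt{\left(I{\left(-14 \right)} - 208\right)^{2} + 54493} + 469887}{213874 + 376974} = \frac{\sqrt{\left(\frac{5}{-14} - 208\right)^{2} + 54493} + 469887}{213874 + 376974} = \frac{\sqrt{\left(5 \left(- \frac{1}{14}\right) - 208\right)^{2} + 54493} + 469887}{590848} = \left(\sqrt{\left(- \frac{5}{14} - 208\right)^{2} + 54493} + 469887\right) \frac{1}{590848} = \left(\sqrt{\left(- \frac{2917}{14}\right)^{2} + 54493} + 469887\right) \frac{1}{590848} = \left(\sqrt{\frac{8508889}{196} + 54493} + 469887\right) \frac{1}{590848} = \left(\sqrt{\frac{19189517}{196}} + 469887\right) \frac{1}{590848} = \left(\frac{\sqrt{19189517}}{14} + 469887\right) \frac{1}{590848} = \left(469887 + \frac{\sqrt{19189517}}{14}\right) \frac{1}{590848} = \frac{469887}{590848} + \frac{\sqrt{19189517}}{8271872}$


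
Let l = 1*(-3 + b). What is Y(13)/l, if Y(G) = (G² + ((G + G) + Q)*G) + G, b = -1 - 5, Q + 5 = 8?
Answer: -559/9 ≈ -62.111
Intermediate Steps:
Q = 3 (Q = -5 + 8 = 3)
b = -6
Y(G) = G + G² + G*(3 + 2*G) (Y(G) = (G² + ((G + G) + 3)*G) + G = (G² + (2*G + 3)*G) + G = (G² + (3 + 2*G)*G) + G = (G² + G*(3 + 2*G)) + G = G + G² + G*(3 + 2*G))
l = -9 (l = 1*(-3 - 6) = 1*(-9) = -9)
Y(13)/l = (13*(4 + 3*13))/(-9) = (13*(4 + 39))*(-⅑) = (13*43)*(-⅑) = 559*(-⅑) = -559/9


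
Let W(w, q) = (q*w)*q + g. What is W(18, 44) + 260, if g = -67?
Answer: 35041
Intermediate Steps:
W(w, q) = -67 + w*q² (W(w, q) = (q*w)*q - 67 = w*q² - 67 = -67 + w*q²)
W(18, 44) + 260 = (-67 + 18*44²) + 260 = (-67 + 18*1936) + 260 = (-67 + 34848) + 260 = 34781 + 260 = 35041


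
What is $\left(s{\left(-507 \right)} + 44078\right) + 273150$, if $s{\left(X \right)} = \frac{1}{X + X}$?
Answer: $\frac{321669191}{1014} \approx 3.1723 \cdot 10^{5}$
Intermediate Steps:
$s{\left(X \right)} = \frac{1}{2 X}$
$\left(s{\left(-507 \right)} + 44078\right) + 273150 = \left(\frac{1}{2 \left(-507\right)} + 44078\right) + 273150 = \left(\frac{1}{2} \left(- \frac{1}{507}\right) + 44078\right) + 273150 = \left(- \frac{1}{1014} + 44078\right) + 273150 = \frac{44695091}{1014} + 273150 = \frac{321669191}{1014}$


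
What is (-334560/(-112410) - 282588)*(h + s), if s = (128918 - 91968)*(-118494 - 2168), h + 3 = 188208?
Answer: 4720624584504876380/3747 ≈ 1.2598e+15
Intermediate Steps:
h = 188205 (h = -3 + 188208 = 188205)
s = -4458460900 (s = 36950*(-120662) = -4458460900)
(-334560/(-112410) - 282588)*(h + s) = (-334560/(-112410) - 282588)*(188205 - 4458460900) = (-334560*(-1/112410) - 282588)*(-4458272695) = (11152/3747 - 282588)*(-4458272695) = -1058846084/3747*(-4458272695) = 4720624584504876380/3747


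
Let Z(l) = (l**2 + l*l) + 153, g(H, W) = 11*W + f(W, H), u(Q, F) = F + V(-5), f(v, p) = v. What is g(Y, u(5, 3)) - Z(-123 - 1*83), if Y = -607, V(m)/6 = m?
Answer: -85349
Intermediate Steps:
V(m) = 6*m
u(Q, F) = -30 + F (u(Q, F) = F + 6*(-5) = F - 30 = -30 + F)
g(H, W) = 12*W (g(H, W) = 11*W + W = 12*W)
Z(l) = 153 + 2*l**2 (Z(l) = (l**2 + l**2) + 153 = 2*l**2 + 153 = 153 + 2*l**2)
g(Y, u(5, 3)) - Z(-123 - 1*83) = 12*(-30 + 3) - (153 + 2*(-123 - 1*83)**2) = 12*(-27) - (153 + 2*(-123 - 83)**2) = -324 - (153 + 2*(-206)**2) = -324 - (153 + 2*42436) = -324 - (153 + 84872) = -324 - 1*85025 = -324 - 85025 = -85349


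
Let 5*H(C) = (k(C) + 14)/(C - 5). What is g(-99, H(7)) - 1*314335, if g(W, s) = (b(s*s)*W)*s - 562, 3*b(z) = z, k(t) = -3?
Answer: -314940923/1000 ≈ -3.1494e+5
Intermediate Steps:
b(z) = z/3
H(C) = 11/(5*(-5 + C)) (H(C) = ((-3 + 14)/(C - 5))/5 = (11/(-5 + C))/5 = 11/(5*(-5 + C)))
g(W, s) = -562 + W*s³/3 (g(W, s) = (((s*s)/3)*W)*s - 562 = ((s²/3)*W)*s - 562 = (W*s²/3)*s - 562 = W*s³/3 - 562 = -562 + W*s³/3)
g(-99, H(7)) - 1*314335 = (-562 + (⅓)*(-99)*(11/(5*(-5 + 7)))³) - 1*314335 = (-562 + (⅓)*(-99)*((11/5)/2)³) - 314335 = (-562 + (⅓)*(-99)*((11/5)*(½))³) - 314335 = (-562 + (⅓)*(-99)*(11/10)³) - 314335 = (-562 + (⅓)*(-99)*(1331/1000)) - 314335 = (-562 - 43923/1000) - 314335 = -605923/1000 - 314335 = -314940923/1000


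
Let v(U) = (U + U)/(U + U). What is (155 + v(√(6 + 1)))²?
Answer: 24336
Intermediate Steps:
v(U) = 1 (v(U) = (2*U)/((2*U)) = (2*U)*(1/(2*U)) = 1)
(155 + v(√(6 + 1)))² = (155 + 1)² = 156² = 24336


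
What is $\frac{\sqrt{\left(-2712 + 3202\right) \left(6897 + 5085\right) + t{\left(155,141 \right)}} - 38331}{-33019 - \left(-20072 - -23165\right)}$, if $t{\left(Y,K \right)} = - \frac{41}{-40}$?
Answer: $\frac{38331}{36112} - \frac{\sqrt{2348472410}}{722240} \approx 0.99435$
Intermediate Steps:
$t{\left(Y,K \right)} = \frac{41}{40}$ ($t{\left(Y,K \right)} = \left(-41\right) \left(- \frac{1}{40}\right) = \frac{41}{40}$)
$\frac{\sqrt{\left(-2712 + 3202\right) \left(6897 + 5085\right) + t{\left(155,141 \right)}} - 38331}{-33019 - \left(-20072 - -23165\right)} = \frac{\sqrt{\left(-2712 + 3202\right) \left(6897 + 5085\right) + \frac{41}{40}} - 38331}{-33019 - \left(-20072 - -23165\right)} = \frac{\sqrt{490 \cdot 11982 + \frac{41}{40}} - 38331}{-33019 - \left(-20072 + 23165\right)} = \frac{\sqrt{5871180 + \frac{41}{40}} - 38331}{-33019 - 3093} = \frac{\sqrt{\frac{234847241}{40}} - 38331}{-33019 - 3093} = \frac{\frac{\sqrt{2348472410}}{20} - 38331}{-36112} = \left(-38331 + \frac{\sqrt{2348472410}}{20}\right) \left(- \frac{1}{36112}\right) = \frac{38331}{36112} - \frac{\sqrt{2348472410}}{722240}$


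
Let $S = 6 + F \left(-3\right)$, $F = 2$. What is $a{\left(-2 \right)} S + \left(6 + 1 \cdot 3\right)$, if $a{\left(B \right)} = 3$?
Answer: $9$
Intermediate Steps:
$S = 0$ ($S = 6 + 2 \left(-3\right) = 6 - 6 = 0$)
$a{\left(-2 \right)} S + \left(6 + 1 \cdot 3\right) = 3 \cdot 0 + \left(6 + 1 \cdot 3\right) = 0 + \left(6 + 3\right) = 0 + 9 = 9$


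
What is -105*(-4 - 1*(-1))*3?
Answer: 945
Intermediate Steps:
-105*(-4 - 1*(-1))*3 = -105*(-4 + 1)*3 = -(-315)*3 = -105*(-9) = 945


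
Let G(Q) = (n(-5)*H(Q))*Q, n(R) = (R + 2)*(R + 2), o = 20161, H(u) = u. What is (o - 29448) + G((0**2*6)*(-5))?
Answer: -9287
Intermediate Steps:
n(R) = (2 + R)**2 (n(R) = (2 + R)*(2 + R) = (2 + R)**2)
G(Q) = 9*Q**2 (G(Q) = ((2 - 5)**2*Q)*Q = ((-3)**2*Q)*Q = (9*Q)*Q = 9*Q**2)
(o - 29448) + G((0**2*6)*(-5)) = (20161 - 29448) + 9*((0**2*6)*(-5))**2 = -9287 + 9*((0*6)*(-5))**2 = -9287 + 9*(0*(-5))**2 = -9287 + 9*0**2 = -9287 + 9*0 = -9287 + 0 = -9287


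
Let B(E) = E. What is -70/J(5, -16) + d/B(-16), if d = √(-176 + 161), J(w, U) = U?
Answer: 35/8 - I*√15/16 ≈ 4.375 - 0.24206*I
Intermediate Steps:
d = I*√15 (d = √(-15) = I*√15 ≈ 3.873*I)
-70/J(5, -16) + d/B(-16) = -70/(-16) + (I*√15)/(-16) = -70*(-1/16) + (I*√15)*(-1/16) = 35/8 - I*√15/16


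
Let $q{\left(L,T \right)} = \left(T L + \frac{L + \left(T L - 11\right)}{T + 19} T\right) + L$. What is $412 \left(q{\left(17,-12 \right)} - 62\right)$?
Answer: $\frac{260796}{7} \approx 37257.0$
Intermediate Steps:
$q{\left(L,T \right)} = L + L T + \frac{T \left(-11 + L + L T\right)}{19 + T}$ ($q{\left(L,T \right)} = \left(L T + \frac{L + \left(L T - 11\right)}{19 + T} T\right) + L = \left(L T + \frac{L + \left(-11 + L T\right)}{19 + T} T\right) + L = \left(L T + \frac{-11 + L + L T}{19 + T} T\right) + L = \left(L T + \frac{T \left(-11 + L + L T\right)}{19 + T}\right) + L = L + L T + \frac{T \left(-11 + L + L T\right)}{19 + T}$)
$412 \left(q{\left(17,-12 \right)} - 62\right) = 412 \left(\frac{\left(-11\right) \left(-12\right) + 19 \cdot 17 + 2 \cdot 17 \left(-12\right)^{2} + 21 \cdot 17 \left(-12\right)}{19 - 12} - 62\right) = 412 \left(\frac{132 + 323 + 2 \cdot 17 \cdot 144 - 4284}{7} - 62\right) = 412 \left(\frac{132 + 323 + 4896 - 4284}{7} - 62\right) = 412 \left(\frac{1}{7} \cdot 1067 - 62\right) = 412 \left(\frac{1067}{7} - 62\right) = 412 \cdot \frac{633}{7} = \frac{260796}{7}$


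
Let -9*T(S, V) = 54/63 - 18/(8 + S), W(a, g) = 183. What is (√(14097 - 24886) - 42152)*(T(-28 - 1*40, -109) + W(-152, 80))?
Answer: -269793876/35 + 12801*I*√10789/70 ≈ -7.7084e+6 + 18995.0*I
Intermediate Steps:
T(S, V) = -2/21 + 2/(8 + S) (T(S, V) = -(54/63 - 18/(8 + S))/9 = -(54*(1/63) - 18/(8 + S))/9 = -(6/7 - 18/(8 + S))/9 = -2/21 + 2/(8 + S))
(√(14097 - 24886) - 42152)*(T(-28 - 1*40, -109) + W(-152, 80)) = (√(14097 - 24886) - 42152)*(2*(13 - (-28 - 1*40))/(21*(8 + (-28 - 1*40))) + 183) = (√(-10789) - 42152)*(2*(13 - (-28 - 40))/(21*(8 + (-28 - 40))) + 183) = (I*√10789 - 42152)*(2*(13 - 1*(-68))/(21*(8 - 68)) + 183) = (-42152 + I*√10789)*((2/21)*(13 + 68)/(-60) + 183) = (-42152 + I*√10789)*((2/21)*(-1/60)*81 + 183) = (-42152 + I*√10789)*(-9/70 + 183) = (-42152 + I*√10789)*(12801/70) = -269793876/35 + 12801*I*√10789/70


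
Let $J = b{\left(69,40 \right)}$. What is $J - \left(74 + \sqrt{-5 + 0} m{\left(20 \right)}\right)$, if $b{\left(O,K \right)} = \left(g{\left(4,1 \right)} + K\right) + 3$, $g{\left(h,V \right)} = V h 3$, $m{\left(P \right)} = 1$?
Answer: $-19 - i \sqrt{5} \approx -19.0 - 2.2361 i$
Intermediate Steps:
$g{\left(h,V \right)} = 3 V h$
$b{\left(O,K \right)} = 15 + K$ ($b{\left(O,K \right)} = \left(3 \cdot 1 \cdot 4 + K\right) + 3 = \left(12 + K\right) + 3 = 15 + K$)
$J = 55$ ($J = 15 + 40 = 55$)
$J - \left(74 + \sqrt{-5 + 0} m{\left(20 \right)}\right) = 55 - \left(74 + \sqrt{-5 + 0} \cdot 1\right) = 55 - \left(74 + \sqrt{-5} \cdot 1\right) = 55 - \left(74 + i \sqrt{5} \cdot 1\right) = 55 - \left(74 + i \sqrt{5}\right) = -19 - i \sqrt{5}$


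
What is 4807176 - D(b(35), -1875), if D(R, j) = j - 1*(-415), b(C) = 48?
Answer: 4808636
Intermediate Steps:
D(R, j) = 415 + j (D(R, j) = j + 415 = 415 + j)
4807176 - D(b(35), -1875) = 4807176 - (415 - 1875) = 4807176 - 1*(-1460) = 4807176 + 1460 = 4808636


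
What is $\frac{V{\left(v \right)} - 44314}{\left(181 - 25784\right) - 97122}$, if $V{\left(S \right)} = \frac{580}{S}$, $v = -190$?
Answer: $\frac{842024}{2331775} \approx 0.36111$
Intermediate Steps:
$\frac{V{\left(v \right)} - 44314}{\left(181 - 25784\right) - 97122} = \frac{\frac{580}{-190} - 44314}{\left(181 - 25784\right) - 97122} = \frac{580 \left(- \frac{1}{190}\right) - 44314}{\left(181 - 25784\right) - 97122} = \frac{- \frac{58}{19} - 44314}{-25603 - 97122} = - \frac{842024}{19 \left(-122725\right)} = \left(- \frac{842024}{19}\right) \left(- \frac{1}{122725}\right) = \frac{842024}{2331775}$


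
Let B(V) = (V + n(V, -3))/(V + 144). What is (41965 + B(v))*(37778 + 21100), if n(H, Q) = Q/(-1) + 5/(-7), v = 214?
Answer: 3095976103956/1253 ≈ 2.4709e+9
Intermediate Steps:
n(H, Q) = -5/7 - Q (n(H, Q) = Q*(-1) + 5*(-⅐) = -Q - 5/7 = -5/7 - Q)
B(V) = (16/7 + V)/(144 + V) (B(V) = (V + (-5/7 - 1*(-3)))/(V + 144) = (V + (-5/7 + 3))/(144 + V) = (V + 16/7)/(144 + V) = (16/7 + V)/(144 + V))
(41965 + B(v))*(37778 + 21100) = (41965 + (16/7 + 214)/(144 + 214))*(37778 + 21100) = (41965 + (1514/7)/358)*58878 = (41965 + (1/358)*(1514/7))*58878 = (41965 + 757/1253)*58878 = (52582902/1253)*58878 = 3095976103956/1253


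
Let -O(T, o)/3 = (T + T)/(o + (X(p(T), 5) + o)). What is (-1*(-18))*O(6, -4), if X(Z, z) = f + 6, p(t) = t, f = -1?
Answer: 216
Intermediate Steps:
X(Z, z) = 5 (X(Z, z) = -1 + 6 = 5)
O(T, o) = -6*T/(5 + 2*o) (O(T, o) = -3*(T + T)/(o + (5 + o)) = -3*2*T/(5 + 2*o) = -6*T/(5 + 2*o))
(-1*(-18))*O(6, -4) = (-1*(-18))*(-6*6/(5 + 2*(-4))) = 18*(-6*6/(5 - 8)) = 18*(-6*6/(-3)) = 18*(-6*6*(-1/3)) = 18*12 = 216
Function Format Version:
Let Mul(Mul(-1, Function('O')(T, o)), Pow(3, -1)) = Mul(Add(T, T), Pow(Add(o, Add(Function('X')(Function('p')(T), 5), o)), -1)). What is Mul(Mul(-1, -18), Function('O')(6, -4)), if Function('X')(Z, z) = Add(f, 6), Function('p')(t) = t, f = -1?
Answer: 216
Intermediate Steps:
Function('X')(Z, z) = 5 (Function('X')(Z, z) = Add(-1, 6) = 5)
Function('O')(T, o) = Mul(-6, T, Pow(Add(5, Mul(2, o)), -1)) (Function('O')(T, o) = Mul(-3, Mul(Add(T, T), Pow(Add(o, Add(5, o)), -1))) = Mul(-3, Mul(Mul(2, T), Pow(Add(5, Mul(2, o)), -1))) = Mul(-3, Mul(2, T, Pow(Add(5, Mul(2, o)), -1))) = Mul(-6, T, Pow(Add(5, Mul(2, o)), -1)))
Mul(Mul(-1, -18), Function('O')(6, -4)) = Mul(Mul(-1, -18), Mul(-6, 6, Pow(Add(5, Mul(2, -4)), -1))) = Mul(18, Mul(-6, 6, Pow(Add(5, -8), -1))) = Mul(18, Mul(-6, 6, Pow(-3, -1))) = Mul(18, Mul(-6, 6, Rational(-1, 3))) = Mul(18, 12) = 216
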